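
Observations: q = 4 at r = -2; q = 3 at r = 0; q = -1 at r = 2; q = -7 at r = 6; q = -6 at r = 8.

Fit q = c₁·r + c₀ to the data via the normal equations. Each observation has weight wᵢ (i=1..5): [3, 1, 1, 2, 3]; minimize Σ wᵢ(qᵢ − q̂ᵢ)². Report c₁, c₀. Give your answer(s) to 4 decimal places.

c₁ = -1.1059, c₀ = 1.7387

Forming XᵀWX = [[280, 32]; [32, 10]] and XᵀWq = [-254, -18]ᵀ gives XᵀWX·[c₁, c₀]ᵀ = XᵀWq.
Determinant 280·10 − 32² = 1776.
c₁ = ((-254)·10 − 32·(-18))/1776 = -491/444; c₀ = (280·(-18) − 32·(-254))/1776 = 193/111.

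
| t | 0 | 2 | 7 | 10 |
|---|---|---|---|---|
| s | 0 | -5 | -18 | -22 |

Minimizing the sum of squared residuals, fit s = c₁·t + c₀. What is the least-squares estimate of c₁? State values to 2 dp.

c₁ = -2.27

From the data, Σt·t = 153, Σt = 19, Σ1 = 4.
Moment sums: Σt·s = -356, Σs = -45.
Normal equations: [[153, 19]; [19, 4]]·[c₁, c₀]ᵀ = [-356, -45]ᵀ.
Determinant 153·4 − 19² = 251.
c₁ = ((-356)·4 − 19·(-45))/251 = -569/251; c₀ = (153·(-45) − 19·(-356))/251 = -121/251.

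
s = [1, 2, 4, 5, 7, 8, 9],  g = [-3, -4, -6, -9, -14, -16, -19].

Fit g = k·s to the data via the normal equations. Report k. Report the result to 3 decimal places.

k = -1.988

Entries of AᵀA: Σs·s = 240.
And Σs·g = -477.
Normal equations: [[240]]·[k]ᵀ = [-477]ᵀ.
k = (-477)/240 = -1.9875.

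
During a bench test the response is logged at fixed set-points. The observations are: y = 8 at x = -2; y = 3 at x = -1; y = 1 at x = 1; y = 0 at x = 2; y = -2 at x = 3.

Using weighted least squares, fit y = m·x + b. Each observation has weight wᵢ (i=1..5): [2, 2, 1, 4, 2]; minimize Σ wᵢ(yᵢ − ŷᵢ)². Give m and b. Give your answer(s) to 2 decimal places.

Compute the Gram sums: Σwᵢ·x·x = 45, Σwᵢ·x = 9, Σwᵢ·1 = 11.
For MᵀWy: Σwᵢ·x·y = -49, Σwᵢ·y = 19.
So MᵀWM·[m, b]ᵀ = MᵀWy: [[45, 9]; [9, 11]]·[m, b]ᵀ = [-49, 19]ᵀ.
Determinant 45·11 − 9² = 414.
m = ((-49)·11 − 9·19)/414 = -355/207; b = (45·19 − 9·(-49))/414 = 72/23.

m = -1.71, b = 3.13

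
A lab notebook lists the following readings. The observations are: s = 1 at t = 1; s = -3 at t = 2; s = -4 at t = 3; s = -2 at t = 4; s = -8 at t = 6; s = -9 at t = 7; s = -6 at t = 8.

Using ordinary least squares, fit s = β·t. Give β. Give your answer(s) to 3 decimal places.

β = -1.028

AᵀA·[β]ᵀ = Aᵀs reads: 179·β = -184.
(Σt·t = 179, Σt·s = -184.)
β = (-184)/179 = -1.02793.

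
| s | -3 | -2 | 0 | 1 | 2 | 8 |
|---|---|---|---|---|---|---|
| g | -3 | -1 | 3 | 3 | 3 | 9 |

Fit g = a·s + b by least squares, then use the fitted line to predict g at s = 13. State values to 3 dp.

From the data, Σs·s = 82, Σs = 6, Σ1 = 6.
For Xᵀg: Σs·g = 92, Σg = 14.
XᵀX·[a, b]ᵀ = Xᵀg becomes [[82, 6]; [6, 6]]·[a, b]ᵀ = [92, 14]ᵀ.
Determinant 82·6 − 6² = 456.
a = (92·6 − 6·14)/456 = 39/38; b = (82·14 − 6·92)/456 = 149/114.
At s = 13: ĝ = (39/38)·(13) + (149/114)·(1) = 835/57.

ĝ = 14.649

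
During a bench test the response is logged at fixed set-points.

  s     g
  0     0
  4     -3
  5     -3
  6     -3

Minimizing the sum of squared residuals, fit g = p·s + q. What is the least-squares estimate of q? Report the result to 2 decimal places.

From the data, Σs·s = 77, Σs = 15, Σ1 = 4.
Right-hand side: Σs·g = -45, Σg = -9.
So AᵀA·[p, q]ᵀ = Aᵀg: [[77, 15]; [15, 4]]·[p, q]ᵀ = [-45, -9]ᵀ.
Determinant 77·4 − 15² = 83.
p = ((-45)·4 − 15·(-9))/83 = -45/83; q = (77·(-9) − 15·(-45))/83 = -18/83.

q = -0.22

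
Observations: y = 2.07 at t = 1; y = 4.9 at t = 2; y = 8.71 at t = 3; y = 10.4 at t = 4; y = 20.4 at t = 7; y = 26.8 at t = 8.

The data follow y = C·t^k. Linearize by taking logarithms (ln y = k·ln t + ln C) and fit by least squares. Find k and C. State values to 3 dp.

k = 1.195, C = 2.123

Let Y = ln y. Fitting Y = k·ln t + ln C by least squares:
Σln t = 7.2034, Σ(ln t)² = 11.7199, Σln y = 13.1270, Σln t·ln y = 19.4319.
Normal system: [[11.7199, 7.2034]; [7.2034, 6]]·[k, ln C]ᵀ = [19.4319, 13.1270]ᵀ.
Slope k = (n·Σln t·ln y − Σln t·Σln y)/(n·Σ(ln t)² − (Σln t)²) = (6·19.4319 − 7.2034·13.1270)/18.4301 = 1.19546; ln C = (Σln y − k·Σln t)/n = 0.75260, so C = exp(0.75260) = 2.12252.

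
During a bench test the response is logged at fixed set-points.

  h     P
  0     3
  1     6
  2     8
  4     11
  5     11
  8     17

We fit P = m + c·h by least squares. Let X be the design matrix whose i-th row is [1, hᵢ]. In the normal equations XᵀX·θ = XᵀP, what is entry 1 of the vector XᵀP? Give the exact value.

56

Entry 1 ↔ basis 1, so (XᵀP)_{1} = Σᵢ Pᵢ = (1)·(3) + (1)·(6) + (1)·(8) + (1)·(11) + (1)·(11) + (1)·(17) = 56.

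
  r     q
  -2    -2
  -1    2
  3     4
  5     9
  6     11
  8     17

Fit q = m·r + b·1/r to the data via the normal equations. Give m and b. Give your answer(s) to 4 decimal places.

Normal-equation sums: Σr·r = 139, Σr·1/r = 6, Σ1/r·1/r = 20801/14400.
Right-hand side: Σr·q = 261, Σ1/r·q = 731/120.
MᵀM·[m, b]ᵀ = Mᵀq becomes [[139, 6]; [6, 20801/14400]]·[m, b]ᵀ = [261, 731/120]ᵀ.
Determinant 139·(20801/14400) − 6² = 2372939/14400.
m = (261·(20801/14400) − 6·(731/120))/(2372939/14400) = 4902741/2372939; b = (139·(731/120) − 6·261)/(2372939/14400) = -10357320/2372939.

m = 2.0661, b = -4.3648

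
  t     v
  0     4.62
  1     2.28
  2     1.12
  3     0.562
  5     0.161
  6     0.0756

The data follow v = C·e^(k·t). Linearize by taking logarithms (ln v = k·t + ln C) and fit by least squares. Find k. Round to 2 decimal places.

Taking logs, ln v = k·t + ln C, so regress ln v on t.
AᵀA = [[75.0000, 17.0000]; [17.0000, 6]], rhs = [-25.3035, -2.5170]ᵀ  (here Σt = 17.0000, Σ(t)² = 75.0000, Σln v = -2.5170, Σt·ln v = -25.3035).
Slope k = (n·Σt·ln v − Σt·Σln v)/(n·Σ(t)² − (Σt)²) = (6·-25.3035 − 17.0000·-2.5170)/161.0000 = -0.67722; ln C = (Σln v − k·Σt)/n = 1.49928.

k = -0.68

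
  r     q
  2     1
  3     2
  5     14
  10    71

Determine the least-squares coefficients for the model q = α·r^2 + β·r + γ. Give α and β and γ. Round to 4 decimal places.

Compute the Gram sums: Σr^2·r^2 = 10722, Σr^2·r = 1160, Σr^2 = 138, Σr·r = 138, Σr = 20, Σ1 = 4.
And Σr^2·q = 7472, Σr·q = 788, Σq = 88.
Row-reducing yields α = 2504/2809, β = -5246/2809, γ = 1640/2809.

α = 0.8914, β = -1.8676, γ = 0.5838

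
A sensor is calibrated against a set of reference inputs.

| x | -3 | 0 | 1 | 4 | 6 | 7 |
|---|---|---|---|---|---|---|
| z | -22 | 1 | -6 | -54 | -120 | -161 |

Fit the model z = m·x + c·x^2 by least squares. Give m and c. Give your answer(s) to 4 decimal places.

From the data, Σx·x = 111, Σx·x^2 = 597, Σx^2·x^2 = 4035.
Right-hand side: Σx·z = -2003, Σx^2·z = -13277.
Normal equations: [[111, 597]; [597, 4035]]·[m, c]ᵀ = [-2003, -13277]ᵀ.
Determinant 111·4035 − 597² = 91476.
m = ((-2003)·4035 − 597·(-13277))/91476 = -206/121; c = (111·(-13277) − 597·(-2003))/91476 = -1103/363.

m = -1.7025, c = -3.0386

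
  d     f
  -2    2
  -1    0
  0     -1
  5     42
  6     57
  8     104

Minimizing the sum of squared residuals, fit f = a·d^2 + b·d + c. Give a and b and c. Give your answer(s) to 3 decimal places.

a = 1.519, b = 0.920, c = -1.374

From the data, Σd^2·d^2 = 6034, Σd^2·d = 844, Σd^2 = 130, Σd·d = 130, Σd = 16, Σ1 = 6.
For Xᵀf: Σd^2·f = 9766, Σd·f = 1380, Σf = 204.
Row-reducing yields a = 7667/5046, b = 2321/2523, c = -2311/1682.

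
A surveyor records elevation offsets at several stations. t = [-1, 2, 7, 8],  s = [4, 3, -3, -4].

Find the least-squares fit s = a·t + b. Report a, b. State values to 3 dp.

Entries of AᵀA: Σt·t = 118, Σt = 16, Σ1 = 4.
Right-hand side: Σt·s = -51, Σs = 0.
Normal equations: [[118, 16]; [16, 4]]·[a, b]ᵀ = [-51, 0]ᵀ.
det = 118·4 − 16² = 216.
a = ((-51)·4 − 16·0)/216 = -17/18; b = (118·0 − 16·(-51))/216 = 34/9.

a = -0.944, b = 3.778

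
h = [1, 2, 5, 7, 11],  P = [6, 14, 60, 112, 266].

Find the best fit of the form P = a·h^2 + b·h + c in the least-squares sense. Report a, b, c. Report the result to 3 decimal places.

AᵀA·[a, b, c]ᵀ = AᵀP reads: 17684·a + 1808·b + 200·c = 39236;  1808·a + 200·b + 26·c = 4044;  200·a + 26·b + 5·c = 458.
(Σh^2·h^2 = 17684, Σh^2·h = 1808, Σh^2 = 200, Σh·h = 200, Σh = 26, Σ1 = 5, Σh^2·P = 39236, Σh·P = 4044, ΣP = 458.)
Row-reducing yields a = 8191/3927, b = 1222/1309, c = 13010/3927.

a = 2.086, b = 0.934, c = 3.313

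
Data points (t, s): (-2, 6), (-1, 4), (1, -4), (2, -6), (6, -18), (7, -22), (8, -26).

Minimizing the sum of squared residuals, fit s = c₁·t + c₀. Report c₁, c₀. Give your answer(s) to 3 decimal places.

c₁ = -3.167, c₀ = 0.071

AᵀA·[c₁, c₀]ᵀ = Aᵀs reads: 159·c₁ + 21·c₀ = -502;  21·c₁ + 7·c₀ = -66.
(Σt·t = 159, Σt = 21, Σ1 = 7, Σt·s = -502, Σs = -66.)
Determinant 159·7 − 21² = 672.
c₁ = ((-502)·7 − 21·(-66))/672 = -19/6; c₀ = (159·(-66) − 21·(-502))/672 = 1/14.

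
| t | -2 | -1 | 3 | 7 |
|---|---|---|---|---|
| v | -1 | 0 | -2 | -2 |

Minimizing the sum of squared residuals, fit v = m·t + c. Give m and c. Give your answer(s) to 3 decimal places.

m = -0.182, c = -0.931

The normal equations are: 63·m + 7·c = -18;  7·m + 4·c = -5.
Determinant 63·4 − 7² = 203.
m = ((-18)·4 − 7·(-5))/203 = -37/203; c = (63·(-5) − 7·(-18))/203 = -27/29.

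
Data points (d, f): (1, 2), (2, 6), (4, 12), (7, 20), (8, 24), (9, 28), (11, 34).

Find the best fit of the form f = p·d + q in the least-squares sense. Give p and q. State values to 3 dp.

Entries of MᵀM: Σd·d = 336, Σd = 42, Σ1 = 7.
For Mᵀf: Σd·f = 1020, Σf = 126.
Normal equations: [[336, 42]; [42, 7]]·[p, q]ᵀ = [1020, 126]ᵀ.
det = 336·7 − 42² = 588.
p = (1020·7 − 42·126)/588 = 22/7; q = (336·126 − 42·1020)/588 = -6/7.

p = 3.143, q = -0.857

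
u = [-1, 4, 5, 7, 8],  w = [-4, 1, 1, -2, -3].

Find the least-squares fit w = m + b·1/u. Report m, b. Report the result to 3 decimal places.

Setting ∂/∂m … = 0 gives: 5·m + (-79/280)·b = -7;  (-79/280)·m + (89261/78400)·b = 1061/280.
Δ = 5·(89261/78400) − (-79/280)² = 6876/1225.
m = ((-7)·(89261/78400) − (-79/280)·(1061/280))/(6876/1225) = -3757/3056; b = (5·(1061/280) − (-79/280)·(-7))/(6876/1225) = 1155/382.

m = -1.229, b = 3.024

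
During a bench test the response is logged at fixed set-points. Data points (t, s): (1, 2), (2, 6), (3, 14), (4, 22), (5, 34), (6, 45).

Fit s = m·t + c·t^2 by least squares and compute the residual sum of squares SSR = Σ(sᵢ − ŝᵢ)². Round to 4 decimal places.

SSR = 3.0246

From the data, Σt·t = 91, Σt·t^2 = 441, Σt^2·t^2 = 2275.
And Σt·s = 584, Σt^2·s = 2974.
So AᵀA·[m, c]ᵀ = Aᵀs: [[91, 441]; [441, 2275]]·[m, c]ᵀ = [584, 2974]ᵀ.
Determinant 91·2275 − 441² = 12544.
m = (584·2275 − 441·2974)/12544 = 1219/896; c = (91·2974 − 441·584)/12544 = 935/896.
Residuals: -181/448, -401/448, 59/112, -31/224, 71/64, -327/448; SSR = 1355/448.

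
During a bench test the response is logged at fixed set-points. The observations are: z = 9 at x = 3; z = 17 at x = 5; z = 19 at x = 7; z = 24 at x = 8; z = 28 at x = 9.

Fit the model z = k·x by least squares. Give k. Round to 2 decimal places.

Forming MᵀM = [[228]] and Mᵀz = [689]ᵀ gives MᵀM·[k]ᵀ = Mᵀz.
Hence k = 689 / 228 ≈ 3.02193.

k = 3.02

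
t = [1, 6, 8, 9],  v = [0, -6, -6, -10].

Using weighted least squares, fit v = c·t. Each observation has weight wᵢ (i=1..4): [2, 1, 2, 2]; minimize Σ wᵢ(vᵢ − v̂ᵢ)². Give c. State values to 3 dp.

c = -0.951

Sums needed: Σwᵢ·t·t = 328.
Right-hand side: Σwᵢ·t·v = -312.
So XᵀWX·[c]ᵀ = XᵀWv: [[328]]·[c]ᵀ = [-312]ᵀ.
c = (-312)/328 = -0.95122.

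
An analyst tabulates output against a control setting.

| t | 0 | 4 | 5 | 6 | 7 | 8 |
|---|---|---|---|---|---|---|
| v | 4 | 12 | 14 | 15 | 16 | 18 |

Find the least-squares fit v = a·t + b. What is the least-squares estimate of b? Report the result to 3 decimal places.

b = 4.542

Compute the Gram sums: Σt·t = 190, Σt = 30, Σ1 = 6.
Moment sums: Σt·v = 464, Σv = 79.
Normal equations: [[190, 30]; [30, 6]]·[a, b]ᵀ = [464, 79]ᵀ.
Eliminating b: 6·(row 1) − 30·(row 2) gives 240·a = 6·464 − 30·79 = 414, so a = 69/40.
Then b = (79 − 30·(69/40))/6 = 109/24.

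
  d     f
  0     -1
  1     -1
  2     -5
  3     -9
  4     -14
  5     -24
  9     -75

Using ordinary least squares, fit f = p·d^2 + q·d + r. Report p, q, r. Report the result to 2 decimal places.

p = -0.93, q = 0.17, r = -0.85

Compute the Gram sums: Σd^2·d^2 = 7540, Σd^2·d = 954, Σd^2 = 136, Σd·d = 136, Σd = 24, Σ1 = 7.
For Aᵀf: Σd^2·f = -7001, Σd·f = -889, Σf = -129.
Normal equations: [[7540, 954, 136]; [954, 136, 24]; [136, 24, 7]]·[p, q, r]ᵀ = [-7001, -889, -129]ᵀ.
Row-reducing yields p = -82465/88242, q = 4967/29414, r = -3413/4011.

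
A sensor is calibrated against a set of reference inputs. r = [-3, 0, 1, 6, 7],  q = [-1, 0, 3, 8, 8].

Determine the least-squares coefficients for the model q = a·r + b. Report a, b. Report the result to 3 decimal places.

a = 0.994, b = 1.412

From the data, Σr·r = 95, Σr = 11, Σ1 = 5.
And Σr·q = 110, Σq = 18.
So MᵀM·[a, b]ᵀ = Mᵀq: [[95, 11]; [11, 5]]·[a, b]ᵀ = [110, 18]ᵀ.
Eliminating b: 5·(row 1) − 11·(row 2) gives 354·a = 5·110 − 11·18 = 352, so a = 176/177.
Then b = (18 − 11·(176/177))/5 = 250/177.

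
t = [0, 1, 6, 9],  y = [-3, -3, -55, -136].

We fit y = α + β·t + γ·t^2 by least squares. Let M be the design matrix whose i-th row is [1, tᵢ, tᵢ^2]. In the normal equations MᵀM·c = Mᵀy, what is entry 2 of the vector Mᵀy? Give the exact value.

-1557

Entry 2 ↔ basis t, so (Mᵀy)_{2} = Σᵢ (t)·yᵢ = (0)·(-3) + (1)·(-3) + (6)·(-55) + (9)·(-136) = -1557.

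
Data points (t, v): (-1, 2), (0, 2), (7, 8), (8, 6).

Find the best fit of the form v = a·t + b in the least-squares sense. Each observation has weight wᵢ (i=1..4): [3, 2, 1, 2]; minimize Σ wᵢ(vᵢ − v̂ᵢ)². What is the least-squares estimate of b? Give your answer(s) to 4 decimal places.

b = 2.3846

XᵀWX·[a, b]ᵀ = XᵀWv reads: 180·a + 20·b = 146;  20·a + 8·b = 30.
(Σwᵢ·t·t = 180, Σwᵢ·t = 20, Σwᵢ·1 = 8, Σwᵢ·t·v = 146, Σwᵢ·v = 30.)
Determinant 180·8 − 20² = 1040.
a = (146·8 − 20·30)/1040 = 71/130; b = (180·30 − 20·146)/1040 = 31/13.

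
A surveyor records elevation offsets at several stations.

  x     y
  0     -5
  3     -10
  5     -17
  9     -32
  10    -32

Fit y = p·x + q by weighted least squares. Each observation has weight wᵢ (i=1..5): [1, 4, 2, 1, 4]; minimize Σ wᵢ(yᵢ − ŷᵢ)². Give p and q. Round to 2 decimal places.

Normal-equation sums: Σwᵢ·x·x = 567, Σwᵢ·x = 71, Σwᵢ·1 = 12.
Right-hand side: Σwᵢ·x·y = -1858, Σwᵢ·y = -239.
So MᵀWM·[p, q]ᵀ = MᵀWy: [[567, 71]; [71, 12]]·[p, q]ᵀ = [-1858, -239]ᵀ.
Δ = 567·12 − 71² = 1763.
p = ((-1858)·12 − 71·(-239))/1763 = -5327/1763; q = (567·(-239) − 71·(-1858))/1763 = -3595/1763.

p = -3.02, q = -2.04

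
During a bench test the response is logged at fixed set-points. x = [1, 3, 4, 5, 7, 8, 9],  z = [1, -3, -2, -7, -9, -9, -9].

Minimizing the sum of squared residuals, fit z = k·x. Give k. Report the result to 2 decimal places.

Sums needed: Σx·x = 245.
And Σx·z = -267.
So MᵀM·[k]ᵀ = Mᵀz: [[245]]·[k]ᵀ = [-267]ᵀ.
k = (-267)/245 = -1.0898.

k = -1.09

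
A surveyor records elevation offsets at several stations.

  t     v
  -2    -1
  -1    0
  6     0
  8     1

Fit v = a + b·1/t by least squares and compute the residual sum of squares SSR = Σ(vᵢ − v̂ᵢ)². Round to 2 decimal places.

Sums needed: Σ1 = 4, Σ1/t = -29/24, Σ1/t·1/t = 745/576.
For Aᵀv: Σv = 0, Σ1/t·v = 5/8.
So AᵀA·[a, b]ᵀ = Aᵀv: [[4, -29/24]; [-29/24, 745/576]]·[a, b]ᵀ = [0, 5/8]ᵀ.
Eliminating b: (745/576)·(row 1) − (-29/24)·(row 2) gives (713/192)·a = (745/576)·0 − (-29/24)·(5/8) = 145/192, so a = 145/713.
Then b = ((5/8) − (-29/24)·(145/713))/(745/576) = 480/713.
Residuals: -618/713, 335/713, -225/713, 508/713; SSR = 1126/713.

SSR = 1.58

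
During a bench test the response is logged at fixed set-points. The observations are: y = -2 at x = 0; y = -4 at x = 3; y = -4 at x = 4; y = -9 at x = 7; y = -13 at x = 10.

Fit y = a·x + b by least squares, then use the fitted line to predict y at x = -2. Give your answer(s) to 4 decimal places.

ŷ = 1.3946

Sums needed: Σx·x = 174, Σx = 24, Σ1 = 5.
Right-hand side: Σx·y = -221, Σy = -32.
MᵀM·[a, b]ᵀ = Mᵀy becomes [[174, 24]; [24, 5]]·[a, b]ᵀ = [-221, -32]ᵀ.
Δ = 174·5 − 24² = 294.
a = ((-221)·5 − 24·(-32))/294 = -337/294; b = (174·(-32) − 24·(-221))/294 = -44/49.
At x = -2: ŷ = (-337/294)·(-2) + (-44/49)·(1) = 205/147.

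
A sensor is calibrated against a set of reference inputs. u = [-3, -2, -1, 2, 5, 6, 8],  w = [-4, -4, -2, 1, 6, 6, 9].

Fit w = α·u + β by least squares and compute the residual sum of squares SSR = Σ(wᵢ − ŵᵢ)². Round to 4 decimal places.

The normal equations are: 143·α + 15·β = 162;  15·α + 7·β = 12.
Determinant 143·7 − 15² = 776.
α = (162·7 − 15·12)/776 = 477/388; β = (143·12 − 15·162)/776 = -357/388.
Residuals: 59/97, -241/388, 29/194, -209/388, 75/97, -177/388, 33/388; SSR = 365/194.

SSR = 1.8814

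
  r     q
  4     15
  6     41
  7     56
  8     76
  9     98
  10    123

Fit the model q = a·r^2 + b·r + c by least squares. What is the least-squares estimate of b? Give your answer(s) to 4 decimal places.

b = -1.2238

Entries of MᵀM: Σr^2·r^2 = 24610, Σr^2·r = 2864, Σr^2 = 346, Σr·r = 346, Σr = 44, Σ1 = 6.
For Mᵀq: Σr^2·q = 29562, Σr·q = 3418, Σq = 409.
Inverting the 3×3 Gram matrix, [a, b, c]ᵀ = [115/84, -257/210, -253/140]ᵀ.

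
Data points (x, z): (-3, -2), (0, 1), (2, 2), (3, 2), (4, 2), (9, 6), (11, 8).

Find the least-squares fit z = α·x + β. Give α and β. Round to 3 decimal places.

α = 0.665, β = 0.243

Normal-equation sums: Σx·x = 240, Σx = 26, Σ1 = 7.
Moment sums: Σx·z = 166, Σz = 19.
Normal equations: [[240, 26]; [26, 7]]·[α, β]ᵀ = [166, 19]ᵀ.
Eliminating β: 7·(row 1) − 26·(row 2) gives 1004·α = 7·166 − 26·19 = 668, so α = 167/251.
Then β = (19 − 26·(167/251))/7 = 61/251.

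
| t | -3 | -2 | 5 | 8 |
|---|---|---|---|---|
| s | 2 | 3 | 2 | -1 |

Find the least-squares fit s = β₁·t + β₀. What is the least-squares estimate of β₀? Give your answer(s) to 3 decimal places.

β₀ = 2.012

Normal-equation sums: Σt·t = 102, Σt = 8, Σ1 = 4.
Moment sums: Σt·s = -10, Σs = 6.
So MᵀM·[β₁, β₀]ᵀ = Mᵀs: [[102, 8]; [8, 4]]·[β₁, β₀]ᵀ = [-10, 6]ᵀ.
Eliminating β₀: 4·(row 1) − 8·(row 2) gives 344·β₁ = 4·(-10) − 8·6 = -88, so β₁ = -11/43.
Then β₀ = (6 − 8·(-11/43))/4 = 173/86.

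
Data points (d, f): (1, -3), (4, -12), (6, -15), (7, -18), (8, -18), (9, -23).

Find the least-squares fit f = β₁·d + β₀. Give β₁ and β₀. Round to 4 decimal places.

Sums needed: Σd·d = 247, Σd = 35, Σ1 = 6.
And Σd·f = -618, Σf = -89.
Normal equations: [[247, 35]; [35, 6]]·[β₁, β₀]ᵀ = [-618, -89]ᵀ.
Δ = 247·6 − 35² = 257.
β₁ = ((-618)·6 − 35·(-89))/257 = -593/257; β₀ = (247·(-89) − 35·(-618))/257 = -353/257.

β₁ = -2.3074, β₀ = -1.3735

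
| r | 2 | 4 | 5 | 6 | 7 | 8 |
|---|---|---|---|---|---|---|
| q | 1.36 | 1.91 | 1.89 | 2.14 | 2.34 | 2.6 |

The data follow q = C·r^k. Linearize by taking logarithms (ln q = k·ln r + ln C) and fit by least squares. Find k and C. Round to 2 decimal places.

k = 0.44, C = 0.99

With ln qᵢ as the transformed response and ln rᵢ as the regressor:
Sums: Σln r = 9.5060, Σ(ln r)² = 16.3136, Σln q = 4.1576, Σln r·ln q = 7.1392.
Normal system: [[16.3136, 9.5060]; [9.5060, 6]]·[k, ln C]ᵀ = [7.1392, 4.1576]ᵀ.
Slope k = (n·Σln r·ln q − Σln r·Σln q)/(n·Σ(ln r)² − (Σln r)²) = (6·7.1392 − 9.5060·4.1576)/7.5177 = 0.44064; ln C = (Σln q − k·Σln r)/n = -0.00517, so C = exp(-0.00517) = 0.99484.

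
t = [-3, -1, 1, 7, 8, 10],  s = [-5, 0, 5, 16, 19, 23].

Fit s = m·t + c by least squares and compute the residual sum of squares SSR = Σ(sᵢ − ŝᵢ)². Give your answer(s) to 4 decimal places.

SSR = 1.8326

Normal-equation sums: Σt·t = 224, Σt = 22, Σ1 = 6.
Moment sums: Σt·s = 514, Σs = 58.
AᵀA·[m, c]ᵀ = Aᵀs becomes [[224, 22]; [22, 6]]·[m, c]ᵀ = [514, 58]ᵀ.
Determinant 224·6 − 22² = 860.
m = (514·6 − 22·58)/860 = 452/215; c = (224·58 − 22·514)/860 = 421/215.
Residuals: -28/43, 31/215, 202/215, -29/43, 48/215, 4/215; SSR = 394/215.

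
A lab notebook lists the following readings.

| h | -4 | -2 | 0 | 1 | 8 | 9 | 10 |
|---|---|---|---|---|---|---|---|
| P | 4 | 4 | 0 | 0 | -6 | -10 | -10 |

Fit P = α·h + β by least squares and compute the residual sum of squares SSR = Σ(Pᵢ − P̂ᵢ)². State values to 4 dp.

The normal system MᵀM·[α, β]ᵀ = MᵀP is [[266, 22]; [22, 7]]·[α, β]ᵀ = [-262, -18]ᵀ.
Determinant 266·7 − 22² = 1378.
α = ((-262)·7 − 22·(-18))/1378 = -719/689; β = (266·(-18) − 22·(-262))/1378 = 488/689.
Residuals: -608/689, 830/689, -488/689, 231/689, 1130/689, -907/689, -188/689; SSR = 5058/689.

SSR = 7.3411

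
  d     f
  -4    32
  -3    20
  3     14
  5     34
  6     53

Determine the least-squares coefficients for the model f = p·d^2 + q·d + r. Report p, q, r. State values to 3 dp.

p = 1.559, q = -1.134, r = 2.572

The normal equations are: 2339·p + 277·q + 95·r = 3576;  277·p + 95·q + 7·r = 342;  95·p + 7·q + 5·r = 153.
(Σd^2·d^2 = 2339, Σd^2·d = 277, Σd^2 = 95, Σd·d = 95, Σd = 7, Σ1 = 5, Σd^2·f = 3576, Σd·f = 342, Σf = 153.)
Inverting the 3×3 Gram matrix, [p, q, r]ᵀ = [10721/6878, -7803/6878, 8846/3439]ᵀ.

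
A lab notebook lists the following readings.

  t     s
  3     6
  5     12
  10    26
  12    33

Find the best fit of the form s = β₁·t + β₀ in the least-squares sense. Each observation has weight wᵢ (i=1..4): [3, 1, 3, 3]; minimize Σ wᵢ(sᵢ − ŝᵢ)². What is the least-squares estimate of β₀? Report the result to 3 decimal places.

Compute the Gram sums: Σwᵢ·t·t = 784, Σwᵢ·t = 80, Σwᵢ·1 = 10.
For XᵀWs: Σwᵢ·t·s = 2082, Σwᵢ·s = 207.
XᵀWX·[β₁, β₀]ᵀ = XᵀWs becomes [[784, 80]; [80, 10]]·[β₁, β₀]ᵀ = [2082, 207]ᵀ.
det = 784·10 − 80² = 1440.
β₁ = (2082·10 − 80·207)/1440 = 71/24; β₀ = (784·207 − 80·2082)/1440 = -89/30.

β₀ = -2.967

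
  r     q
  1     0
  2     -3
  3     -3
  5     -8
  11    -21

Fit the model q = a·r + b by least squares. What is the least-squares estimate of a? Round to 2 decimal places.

Entries of AᵀA: Σr·r = 160, Σr = 22, Σ1 = 5.
Moment sums: Σr·q = -286, Σq = -35.
AᵀA·[a, b]ᵀ = Aᵀq becomes [[160, 22]; [22, 5]]·[a, b]ᵀ = [-286, -35]ᵀ.
Eliminating b: 5·(row 1) − 22·(row 2) gives 316·a = 5·(-286) − 22·(-35) = -660, so a = -165/79.
Then b = ((-35) − 22·(-165/79))/5 = 173/79.

a = -2.09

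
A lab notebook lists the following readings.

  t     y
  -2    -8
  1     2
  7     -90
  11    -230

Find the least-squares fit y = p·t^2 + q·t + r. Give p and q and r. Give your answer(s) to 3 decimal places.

With design matrix X, XᵀX = [[17059, 1667, 175]; [1667, 175, 17]; [175, 17, 4]] and Xᵀy = [-32270, -3142, -326]ᵀ.
Solving the 3×3 system (Gaussian elimination) gives p = -12699/6319, q = 6083/6319, r = 14730/6319.

p = -2.010, q = 0.963, r = 2.331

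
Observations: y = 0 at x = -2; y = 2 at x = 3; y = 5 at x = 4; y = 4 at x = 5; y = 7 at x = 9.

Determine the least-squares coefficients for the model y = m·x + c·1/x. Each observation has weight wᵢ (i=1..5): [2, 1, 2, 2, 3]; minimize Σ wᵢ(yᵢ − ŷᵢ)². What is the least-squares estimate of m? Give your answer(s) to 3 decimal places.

The normal system AᵀWA·[m, c]ᵀ = AᵀWy is [[342, 10]; [10, 4607/5400]]·[m, c]ᵀ = [275, 71/10]ᵀ.
Δ = 342·(4607/5400) − 10² = 57533/300.
m = (275·(4607/5400) − 10·(71/10))/(57533/300) = 883525/1035594; c = (342·(71/10) − 10·275)/(57533/300) = -96540/57533.

m = 0.853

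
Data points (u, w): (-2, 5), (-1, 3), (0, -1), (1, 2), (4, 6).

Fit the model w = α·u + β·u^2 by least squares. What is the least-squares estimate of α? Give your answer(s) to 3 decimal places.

Sums needed: Σu·u = 22, Σu·u^2 = 56, Σu^2·u^2 = 274.
For Mᵀw: Σu·w = 13, Σu^2·w = 121.
Determinant 22·274 − 56² = 2892.
α = (13·274 − 56·121)/2892 = -1607/1446; β = (22·121 − 56·13)/2892 = 967/1446.

α = -1.111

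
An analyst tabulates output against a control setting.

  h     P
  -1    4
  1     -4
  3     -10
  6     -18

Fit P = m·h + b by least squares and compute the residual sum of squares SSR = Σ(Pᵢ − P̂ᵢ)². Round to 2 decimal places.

SSR = 2.47

With design matrix X, XᵀX = [[47, 9]; [9, 4]] and XᵀP = [-146, -28]ᵀ.
det = 47·4 − 9² = 107.
m = ((-146)·4 − 9·(-28))/107 = -332/107; b = (47·(-28) − 9·(-146))/107 = -2/107.
Residuals: 98/107, -94/107, -72/107, 68/107; SSR = 264/107.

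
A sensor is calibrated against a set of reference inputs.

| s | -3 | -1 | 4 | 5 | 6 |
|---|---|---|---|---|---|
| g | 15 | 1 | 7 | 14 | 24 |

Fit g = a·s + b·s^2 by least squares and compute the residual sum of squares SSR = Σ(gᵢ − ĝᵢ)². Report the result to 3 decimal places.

Forming AᵀA = [[87, 377]; [377, 2259]] and Aᵀg = [196, 1462]ᵀ gives AᵀA·[a, b]ᵀ = Aᵀg.
Δ = 87·2259 − 377² = 54404.
a = (196·2259 − 377·1462)/54404 = -54205/27202; b = (87·1462 − 377·196)/54404 = 919/938.
Residuals: 2778/13601, -26827/13601, -9591/13601, -7211/13601, 9321/13601; SSR = 70456/13601.

SSR = 5.180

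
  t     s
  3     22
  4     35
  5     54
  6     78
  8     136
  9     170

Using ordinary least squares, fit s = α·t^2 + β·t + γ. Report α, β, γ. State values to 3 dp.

α = 2.061, β = 0.139, γ = 2.350

Forming MᵀM = [[12915, 1673, 231]; [1673, 231, 35]; [231, 35, 6]] and Mᵀs = [27390, 3562, 495]ᵀ gives MᵀM·[α, β, γ]ᵀ = Mᵀs.
Row-reducing yields α = 577/280, β = 39/280, γ = 47/20.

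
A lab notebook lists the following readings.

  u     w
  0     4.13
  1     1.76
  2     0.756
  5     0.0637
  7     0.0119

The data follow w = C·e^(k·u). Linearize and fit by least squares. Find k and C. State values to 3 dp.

k = -0.833, C = 4.072

Linearized form: ln w = k·u + ln C. From the 5 transformed points,
AᵀA = [[79.0000, 15.0000]; [15.0000, 5]], rhs = [-44.7805, -5.4809]ᵀ  (here Σu = 15.0000, Σ(u)² = 79.0000, Σln w = -5.4809, Σu·ln w = -44.7805).
Solving (det = 170.0000): k = -0.83346, ln C = 1.40421, so C = exp(1.40421) = 4.07230.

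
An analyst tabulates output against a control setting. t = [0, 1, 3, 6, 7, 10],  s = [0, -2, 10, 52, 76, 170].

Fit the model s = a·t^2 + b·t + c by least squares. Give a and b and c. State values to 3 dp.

Compute the Gram sums: Σt^2·t^2 = 13779, Σt^2·t = 1587, Σt^2 = 195, Σt·t = 195, Σt = 27, Σ1 = 6.
Right-hand side: Σt^2·s = 22684, Σt·s = 2572, Σs = 306.
Solving the 3×3 system (Gaussian elimination) gives a = 3686/1815, b = -184/55, c = 94/1815.

a = 2.031, b = -3.345, c = 0.052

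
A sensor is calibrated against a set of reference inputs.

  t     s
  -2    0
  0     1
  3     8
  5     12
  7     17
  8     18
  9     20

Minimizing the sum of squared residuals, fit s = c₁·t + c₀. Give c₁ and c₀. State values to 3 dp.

c₁ = 1.946, c₀ = 2.517

Sums needed: Σt·t = 232, Σt = 30, Σ1 = 7.
And Σt·s = 527, Σs = 76.
So XᵀX·[c₁, c₀]ᵀ = Xᵀs: [[232, 30]; [30, 7]]·[c₁, c₀]ᵀ = [527, 76]ᵀ.
Determinant 232·7 − 30² = 724.
c₁ = (527·7 − 30·76)/724 = 1409/724; c₀ = (232·76 − 30·527)/724 = 911/362.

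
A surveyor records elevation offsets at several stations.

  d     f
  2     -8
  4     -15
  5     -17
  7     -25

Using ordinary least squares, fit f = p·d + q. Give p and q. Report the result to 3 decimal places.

Sums needed: Σd·d = 94, Σd = 18, Σ1 = 4.
Right-hand side: Σd·f = -336, Σf = -65.
Normal equations: [[94, 18]; [18, 4]]·[p, q]ᵀ = [-336, -65]ᵀ.
Eliminating q: 4·(row 1) − 18·(row 2) gives 52·p = 4·(-336) − 18·(-65) = -174, so p = -87/26.
Then q = ((-65) − 18·(-87/26))/4 = -31/26.

p = -3.346, q = -1.192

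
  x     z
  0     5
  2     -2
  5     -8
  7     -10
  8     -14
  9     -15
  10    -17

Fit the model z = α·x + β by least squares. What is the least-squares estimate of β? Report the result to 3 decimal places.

β = 3.566

From the data, Σx·x = 323, Σx = 41, Σ1 = 7.
For Aᵀz: Σx·z = -531, Σz = -61.
So AᵀA·[α, β]ᵀ = Aᵀz: [[323, 41]; [41, 7]]·[α, β]ᵀ = [-531, -61]ᵀ.
Eliminating β: 7·(row 1) − 41·(row 2) gives 580·α = 7·(-531) − 41·(-61) = -1216, so α = -304/145.
Then β = ((-61) − 41·(-304/145))/7 = 517/145.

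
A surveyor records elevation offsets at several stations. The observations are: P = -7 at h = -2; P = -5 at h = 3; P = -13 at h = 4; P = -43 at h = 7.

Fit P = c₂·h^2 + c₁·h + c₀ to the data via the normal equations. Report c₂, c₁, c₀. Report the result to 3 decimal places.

MᵀM·[c₂, c₁, c₀]ᵀ = MᵀP reads: 2754·c₂ + 426·c₁ + 78·c₀ = -2388;  426·c₂ + 78·c₁ + 12·c₀ = -354;  78·c₂ + 12·c₁ + 4·c₀ = -68.
Solving the 3×3 system (Gaussian elimination) gives c₂ = -878/829, c₁ = 1053/829, c₀ = -131/829.

c₂ = -1.059, c₁ = 1.270, c₀ = -0.158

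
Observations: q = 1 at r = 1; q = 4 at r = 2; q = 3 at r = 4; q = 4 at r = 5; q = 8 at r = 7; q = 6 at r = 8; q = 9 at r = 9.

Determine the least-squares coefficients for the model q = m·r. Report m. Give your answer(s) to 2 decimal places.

Sums needed: Σr·r = 240.
Right-hand side: Σr·q = 226.
So AᵀA·[m]ᵀ = Aᵀq: [[240]]·[m]ᵀ = [226]ᵀ.
Hence m = 226 / 240 ≈ 0.941667.

m = 0.94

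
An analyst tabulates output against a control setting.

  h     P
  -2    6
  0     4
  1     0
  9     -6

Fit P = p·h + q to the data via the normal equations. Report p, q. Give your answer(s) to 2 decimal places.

p = -1.06, q = 3.11

The normal system AᵀA·[p, q]ᵀ = AᵀP is [[86, 8]; [8, 4]]·[p, q]ᵀ = [-66, 4]ᵀ.
det = 86·4 − 8² = 280.
p = ((-66)·4 − 8·4)/280 = -37/35; q = (86·4 − 8·(-66))/280 = 109/35.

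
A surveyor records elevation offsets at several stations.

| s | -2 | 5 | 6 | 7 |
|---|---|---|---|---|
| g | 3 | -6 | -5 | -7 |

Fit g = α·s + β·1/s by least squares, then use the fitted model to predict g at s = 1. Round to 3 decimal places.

Normal-equation sums: Σs·s = 114, Σs·1/s = 4, Σ1/s·1/s = 7457/22050.
Right-hand side: Σs·g = -115, Σ1/s·g = -68/15.
Normal equations: [[114, 4]; [4, 7457/22050]]·[α, β]ᵀ = [-115, -68/15]ᵀ.
Determinant 114·(7457/22050) − 4² = 82883/3675.
α = ((-115)·(7457/22050) − 4·(-68/15))/(82883/3675) = -457715/497298; β = (114·(-68/15) − 4·(-115))/(82883/3675) = -208740/82883.
At s = 1: ĝ = (-457715/497298)·(1) + (-208740/82883)·(1) = -1710155/497298.

ĝ = -3.439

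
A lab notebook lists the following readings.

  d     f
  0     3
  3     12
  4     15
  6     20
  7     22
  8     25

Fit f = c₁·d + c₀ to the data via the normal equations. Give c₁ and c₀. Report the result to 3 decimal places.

c₁ = 2.708, c₀ = 3.531

AᵀA·[c₁, c₀]ᵀ = Aᵀf reads: 174·c₁ + 28·c₀ = 570;  28·c₁ + 6·c₀ = 97.
Eliminating c₀: 6·(row 1) − 28·(row 2) gives 260·c₁ = 6·570 − 28·97 = 704, so c₁ = 176/65.
Then c₀ = (97 − 28·(176/65))/6 = 459/130.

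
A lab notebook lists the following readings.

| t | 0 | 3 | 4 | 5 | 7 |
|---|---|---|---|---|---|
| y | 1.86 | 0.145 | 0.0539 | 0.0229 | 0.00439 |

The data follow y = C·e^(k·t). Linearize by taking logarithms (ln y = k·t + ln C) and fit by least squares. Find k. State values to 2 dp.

k = -0.87

With ln yᵢ as the transformed response and tᵢ as the regressor:
Sums: Σt = 19.0000, Σ(t)² = 99.0000, Σln y = -13.4361, Σt·ln y = -74.3576.
Normal system: [[99.0000, 19.0000]; [19.0000, 5]]·[k, ln C]ᵀ = [-74.3576, -13.4361]ᵀ.
Slope k = (n·Σt·ln y − Σt·Σln y)/(n·Σ(t)² − (Σt)²) = (5·-74.3576 − 19.0000·-13.4361)/134.0000 = -0.86942; ln C = (Σln y − k·Σt)/n = 0.61657.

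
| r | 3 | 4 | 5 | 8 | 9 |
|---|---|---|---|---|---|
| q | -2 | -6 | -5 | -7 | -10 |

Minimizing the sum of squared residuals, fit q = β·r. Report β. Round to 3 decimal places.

MᵀM·[β]ᵀ = Mᵀq reads: 195·β = -201.
Hence β = -201 / 195 ≈ -1.03077.

β = -1.031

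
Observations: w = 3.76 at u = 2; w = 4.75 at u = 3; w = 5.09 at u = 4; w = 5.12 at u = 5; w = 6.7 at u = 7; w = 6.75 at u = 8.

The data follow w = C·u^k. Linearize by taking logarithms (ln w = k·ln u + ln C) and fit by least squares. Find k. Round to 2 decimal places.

k = 0.41

Taking logs, ln w = k·ln u + ln C, so regress ln w on ln u.
Σln u = 8.8128, Σ(ln u)² = 14.3101, Σln w = 9.9546, Σln u·ln w = 15.1863.
Equations: 14.3101·k + 8.8128·ln C = 15.1863;  8.8128·k + 6·ln C = 9.9546.
Δ = 14.3101·6 − (8.8128)² = 8.1947; k = (15.1863·6 − 8.8128·9.9546)/8.1947 = 0.41355, ln C = (14.3101·9.9546 − 8.8128·15.1863)/8.1947 = 1.05168.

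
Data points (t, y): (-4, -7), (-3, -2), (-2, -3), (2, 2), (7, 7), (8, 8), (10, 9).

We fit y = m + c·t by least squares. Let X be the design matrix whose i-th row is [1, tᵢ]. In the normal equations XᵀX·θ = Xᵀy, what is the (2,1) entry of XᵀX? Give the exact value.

18

Row 2 ↔ basis t, column 1 ↔ basis 1, so (XᵀX)_{2,1} = Σᵢ t = (-4)·(1) + (-3)·(1) + (-2)·(1) + (2)·(1) + (7)·(1) + (8)·(1) + (10)·(1) = 18.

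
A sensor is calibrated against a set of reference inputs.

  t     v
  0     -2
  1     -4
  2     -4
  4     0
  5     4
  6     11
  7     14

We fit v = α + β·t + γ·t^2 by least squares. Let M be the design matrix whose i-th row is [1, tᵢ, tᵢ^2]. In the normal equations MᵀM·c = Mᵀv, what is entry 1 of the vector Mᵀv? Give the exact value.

Entry 1 ↔ basis 1, so (Mᵀv)_{1} = Σᵢ vᵢ = (1)·(-2) + (1)·(-4) + (1)·(-4) + (1)·(0) + (1)·(4) + (1)·(11) + (1)·(14) = 19.

19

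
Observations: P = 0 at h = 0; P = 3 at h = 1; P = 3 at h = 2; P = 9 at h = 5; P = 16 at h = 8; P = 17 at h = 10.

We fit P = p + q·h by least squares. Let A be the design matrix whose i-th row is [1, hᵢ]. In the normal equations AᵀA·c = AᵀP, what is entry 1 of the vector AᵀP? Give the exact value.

Entry 1 ↔ basis 1, so (AᵀP)_{1} = Σᵢ Pᵢ = (1)·(0) + (1)·(3) + (1)·(3) + (1)·(9) + (1)·(16) + (1)·(17) = 48.

48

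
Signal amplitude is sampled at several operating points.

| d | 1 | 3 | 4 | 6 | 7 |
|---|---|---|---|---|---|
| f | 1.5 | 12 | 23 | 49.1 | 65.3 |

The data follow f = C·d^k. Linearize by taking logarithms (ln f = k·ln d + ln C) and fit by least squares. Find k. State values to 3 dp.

k = 1.948

Let Y = ln f. Fitting Y = k·ln d + ln C by least squares:
Sums: Σln d = 6.2226, Σ(ln d)² = 10.1257, Σln f = 14.0987, Σln d·ln f = 22.1855.
Normal system: [[10.1257, 6.2226]; [6.2226, 5]]·[k, ln C]ᵀ = [22.1855, 14.0987]ᵀ.
Δ = 10.1257·5 − (6.2226)² = 11.9082; k = (22.1855·5 − 6.2226·14.0987)/11.9082 = 1.94799, ln C = (10.1257·14.0987 − 6.2226·22.1855)/11.9082 = 0.39544.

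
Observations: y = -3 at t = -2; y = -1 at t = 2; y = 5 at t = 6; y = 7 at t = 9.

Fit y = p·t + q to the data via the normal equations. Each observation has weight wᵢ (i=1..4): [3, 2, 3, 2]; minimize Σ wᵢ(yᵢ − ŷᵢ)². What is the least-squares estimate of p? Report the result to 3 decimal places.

Normal-equation sums: Σwᵢ·t·t = 290, Σwᵢ·t = 34, Σwᵢ·1 = 10.
For AᵀWy: Σwᵢ·t·y = 230, Σwᵢ·y = 18.
AᵀWA·[p, q]ᵀ = AᵀWy becomes [[290, 34]; [34, 10]]·[p, q]ᵀ = [230, 18]ᵀ.
Determinant 290·10 − 34² = 1744.
p = (230·10 − 34·18)/1744 = 211/218; q = (290·18 − 34·230)/1744 = -325/218.

p = 0.968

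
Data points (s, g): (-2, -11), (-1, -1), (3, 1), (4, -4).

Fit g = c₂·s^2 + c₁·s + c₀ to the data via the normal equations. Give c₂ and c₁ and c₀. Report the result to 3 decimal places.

Setting ∂/∂c₂ … = 0 gives: 354·c₂ + 82·c₁ + 30·c₀ = -100;  82·c₂ + 30·c₁ + 4·c₀ = 10;  30·c₂ + 4·c₁ + 4·c₀ = -15.
Solving the 3×3 system (Gaussian elimination) gives c₂ = -3/2, c₁ = 103/26, c₀ = 46/13.

c₂ = -1.500, c₁ = 3.962, c₀ = 3.538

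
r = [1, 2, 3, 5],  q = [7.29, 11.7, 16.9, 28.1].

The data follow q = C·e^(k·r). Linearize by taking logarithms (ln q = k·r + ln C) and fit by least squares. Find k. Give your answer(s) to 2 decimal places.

With ln qᵢ as the transformed response and rᵢ as the regressor:
XᵀX = [[39.0000, 11.0000]; [11.0000, 4]], rhs = [32.0665, 10.6092]ᵀ  (here Σr = 11.0000, Σ(r)² = 39.0000, Σln q = 10.6092, Σr·ln q = 32.0665).
Solving (det = 35.0000): k = 0.33043, ln C = 1.74362.

k = 0.33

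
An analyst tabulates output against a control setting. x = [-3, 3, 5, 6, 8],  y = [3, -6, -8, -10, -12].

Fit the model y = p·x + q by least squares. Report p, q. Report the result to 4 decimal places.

Compute the Gram sums: Σx·x = 143, Σx = 19, Σ1 = 5.
For Aᵀy: Σx·y = -223, Σy = -33.
Δ = 143·5 − 19² = 354.
p = ((-223)·5 − 19·(-33))/354 = -244/177; q = (143·(-33) − 19·(-223))/354 = -241/177.

p = -1.3785, q = -1.3616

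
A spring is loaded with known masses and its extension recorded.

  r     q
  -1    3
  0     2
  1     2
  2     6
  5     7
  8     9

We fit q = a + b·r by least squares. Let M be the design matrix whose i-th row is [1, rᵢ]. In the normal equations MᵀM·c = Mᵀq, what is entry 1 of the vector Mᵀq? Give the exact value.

Entry 1 ↔ basis 1, so (Mᵀq)_{1} = Σᵢ qᵢ = (1)·(3) + (1)·(2) + (1)·(2) + (1)·(6) + (1)·(7) + (1)·(9) = 29.

29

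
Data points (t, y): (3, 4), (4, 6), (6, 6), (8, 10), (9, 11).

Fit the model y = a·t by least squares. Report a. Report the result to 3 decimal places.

a = 1.218

Sums needed: Σt·t = 206.
For Xᵀy: Σt·y = 251.
XᵀX·[a]ᵀ = Xᵀy becomes [[206]]·[a]ᵀ = [251]ᵀ.
Hence a = 251 / 206 ≈ 1.21845.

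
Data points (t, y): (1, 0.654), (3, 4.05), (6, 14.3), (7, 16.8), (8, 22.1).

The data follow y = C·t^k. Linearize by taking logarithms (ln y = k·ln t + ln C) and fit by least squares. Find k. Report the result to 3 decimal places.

Let Y = ln y. Fitting Y = k·ln t + ln C by least squares:
Over the data: Σln t = 6.9157, Σ(ln t)² = 12.5280, Σln y = 9.5513, Σln t·ln y = 18.2304.
Normal system: [[12.5280, 6.9157]; [6.9157, 5]]·[k, ln C]ᵀ = [18.2304, 9.5513]ᵀ.
Δ = 12.5280·5 − (6.9157)² = 14.8127; k = (18.2304·5 − 6.9157·9.5513)/14.8127 = 1.69435, ln C = (12.5280·9.5513 − 6.9157·18.2304)/14.8127 = -0.43328.

k = 1.694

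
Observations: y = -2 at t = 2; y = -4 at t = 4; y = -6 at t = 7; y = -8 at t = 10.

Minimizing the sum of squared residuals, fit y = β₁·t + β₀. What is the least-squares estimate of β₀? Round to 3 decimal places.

Compute the Gram sums: Σt·t = 169, Σt = 23, Σ1 = 4.
And Σt·y = -142, Σy = -20.
Normal equations: [[169, 23]; [23, 4]]·[β₁, β₀]ᵀ = [-142, -20]ᵀ.
det = 169·4 − 23² = 147.
β₁ = ((-142)·4 − 23·(-20))/147 = -36/49; β₀ = (169·(-20) − 23·(-142))/147 = -38/49.

β₀ = -0.776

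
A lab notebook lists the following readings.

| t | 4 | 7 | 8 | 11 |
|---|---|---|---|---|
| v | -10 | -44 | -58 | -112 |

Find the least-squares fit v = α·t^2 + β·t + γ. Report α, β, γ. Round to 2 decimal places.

α = -0.83, β = -2.06, γ = 11.53

Sums needed: Σt^2·t^2 = 21394, Σt^2·t = 2250, Σt^2 = 250, Σt·t = 250, Σt = 30, Σ1 = 4.
And Σt^2·v = -19580, Σt·v = -2044, Σv = -224.
XᵀX·[α, β, γ]ᵀ = Xᵀv becomes [[21394, 2250, 250]; [2250, 250, 30]; [250, 30, 4]]·[α, β, γ]ᵀ = [-19580, -2044, -224]ᵀ.
Inverting the 3×3 Gram matrix, [α, β, γ]ᵀ = [-5/6, -103/50, 173/15]ᵀ.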